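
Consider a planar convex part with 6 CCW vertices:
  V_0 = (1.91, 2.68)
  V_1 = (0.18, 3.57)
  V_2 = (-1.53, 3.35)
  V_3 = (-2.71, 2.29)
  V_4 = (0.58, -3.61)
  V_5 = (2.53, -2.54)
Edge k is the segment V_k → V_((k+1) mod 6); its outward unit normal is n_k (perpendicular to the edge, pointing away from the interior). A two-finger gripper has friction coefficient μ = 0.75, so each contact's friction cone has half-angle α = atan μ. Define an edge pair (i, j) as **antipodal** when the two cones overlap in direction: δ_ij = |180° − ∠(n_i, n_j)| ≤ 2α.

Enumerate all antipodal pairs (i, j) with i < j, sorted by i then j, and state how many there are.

α = atan 0.75 = 36.87°;  2α = 73.74°
n_0 = (+0.4575, +0.8892)
n_1 = (-0.1276, +0.9918)
n_2 = (-0.6683, +0.7439)
n_3 = (-0.8734, -0.4870)
n_4 = (+0.4811, -0.8767)
n_5 = (+0.9930, +0.1179)
  (0,1): δ = 145.45°  ·
  (0,2): δ = 110.84°  ·
  (0,3): δ = 33.63°  ✓
  (0,4): δ = 55.98°  ✓
  (0,5): δ = 124.00°  ·
  (1,2): δ = 145.40°  ·
  (1,3): δ = 68.19°  ✓
  (1,4): δ = 21.42°  ✓
  (1,5): δ = 89.44°  ·
  (2,3): δ = 102.79°  ·
  (2,4): δ = 13.18°  ✓
  (2,5): δ = 54.84°  ✓
  (3,4): δ = 90.39°  ·
  (3,5): δ = 22.37°  ✓
  (4,5): δ = 111.98°  ·
antipodal pairs: 7

count = 7; pairs: (0,3), (0,4), (1,3), (1,4), (2,4), (2,5), (3,5)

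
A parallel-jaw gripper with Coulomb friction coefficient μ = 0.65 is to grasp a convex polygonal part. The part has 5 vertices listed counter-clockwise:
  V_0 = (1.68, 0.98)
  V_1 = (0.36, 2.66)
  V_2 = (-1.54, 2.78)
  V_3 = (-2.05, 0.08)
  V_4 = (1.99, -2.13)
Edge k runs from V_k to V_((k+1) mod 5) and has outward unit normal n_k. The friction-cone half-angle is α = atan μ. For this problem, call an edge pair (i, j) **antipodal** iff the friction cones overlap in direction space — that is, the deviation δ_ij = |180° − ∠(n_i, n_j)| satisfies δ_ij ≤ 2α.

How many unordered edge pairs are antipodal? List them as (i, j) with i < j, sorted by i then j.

count = 5; pairs: (0,2), (0,3), (1,3), (2,4), (3,4)

α = atan 0.65 = 33.02°;  2α = 66.05°
n_0 = (+0.7863, +0.6178)
n_1 = (+0.0630, +0.9980)
n_2 = (-0.9826, +0.1856)
n_3 = (-0.4799, -0.8773)
n_4 = (+0.9951, +0.0992)
  (0,1): δ = 131.77°  ·
  (0,2): δ = 48.85°  ✓
  (0,3): δ = 23.16°  ✓
  (0,4): δ = 147.54°  ·
  (1,2): δ = 97.08°  ·
  (1,3): δ = 25.07°  ✓
  (1,4): δ = 99.31°  ·
  (2,3): δ = 107.98°  ·
  (2,4): δ = 16.39°  ✓
  (3,4): δ = 55.63°  ✓
antipodal pairs: 5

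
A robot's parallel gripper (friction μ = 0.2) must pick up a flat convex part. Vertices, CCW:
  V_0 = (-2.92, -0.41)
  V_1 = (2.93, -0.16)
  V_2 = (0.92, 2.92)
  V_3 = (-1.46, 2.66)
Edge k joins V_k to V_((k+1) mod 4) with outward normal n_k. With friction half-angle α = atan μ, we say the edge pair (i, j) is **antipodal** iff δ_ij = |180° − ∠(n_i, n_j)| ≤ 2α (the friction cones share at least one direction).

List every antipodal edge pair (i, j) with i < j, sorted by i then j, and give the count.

count = 1; pairs: (0,2)

α = atan 0.2 = 11.31°;  2α = 22.62°
n_0 = (+0.0427, -0.9991)
n_1 = (+0.8374, +0.5465)
n_2 = (-0.1086, +0.9941)
n_3 = (-0.9031, +0.4295)
  (0,1): δ = 59.32°  ·
  (0,2): δ = 3.79°  ✓
  (0,3): δ = 62.12°  ·
  (1,2): δ = 116.89°  ·
  (1,3): δ = 58.56°  ·
  (2,3): δ = 121.67°  ·
antipodal pairs: 1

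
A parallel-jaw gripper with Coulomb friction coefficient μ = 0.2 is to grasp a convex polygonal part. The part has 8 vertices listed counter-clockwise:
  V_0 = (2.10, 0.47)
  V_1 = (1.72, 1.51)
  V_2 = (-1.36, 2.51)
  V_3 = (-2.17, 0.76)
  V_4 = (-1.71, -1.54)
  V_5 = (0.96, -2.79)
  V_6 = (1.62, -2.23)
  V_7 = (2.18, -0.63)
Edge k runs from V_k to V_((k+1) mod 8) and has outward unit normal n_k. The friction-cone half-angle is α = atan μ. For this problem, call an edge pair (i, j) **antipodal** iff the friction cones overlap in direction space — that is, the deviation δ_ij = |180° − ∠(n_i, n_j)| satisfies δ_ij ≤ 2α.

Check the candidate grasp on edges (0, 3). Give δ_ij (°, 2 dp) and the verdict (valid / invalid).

α = atan 0.2 = 11.31°;  2α = 22.62°
edge 0: e_0 = (-0.38, +1.04);  n_0 = (+0.9393, +0.3432)
edge 3: e_3 = (+0.46, -2.30);  n_3 = (-0.9806, -0.1961)
∠(n_0, n_3) = 171.24°
δ = |180° − 171.24°| = 8.76°
8.76° ≤ 2α = 22.62°  →  valid

δ = 8.76°, valid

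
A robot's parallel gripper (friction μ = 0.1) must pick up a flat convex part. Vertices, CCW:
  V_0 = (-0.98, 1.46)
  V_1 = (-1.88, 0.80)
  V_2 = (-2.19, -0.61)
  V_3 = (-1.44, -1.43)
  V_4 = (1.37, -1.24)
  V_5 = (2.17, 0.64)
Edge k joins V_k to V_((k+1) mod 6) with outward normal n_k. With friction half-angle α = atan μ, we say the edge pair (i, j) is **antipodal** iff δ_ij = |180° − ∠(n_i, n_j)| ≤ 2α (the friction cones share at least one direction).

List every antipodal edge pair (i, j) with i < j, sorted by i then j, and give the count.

α = atan 0.1 = 5.71°;  2α = 11.42°
n_0 = (-0.5914, +0.8064)
n_1 = (-0.9767, +0.2147)
n_2 = (-0.7379, -0.6749)
n_3 = (+0.0675, -0.9977)
n_4 = (+0.9202, -0.3916)
n_5 = (+0.2519, +0.9677)
  (0,1): δ = 138.65°  ·
  (0,2): δ = 83.81°  ·
  (0,3): δ = 32.39°  ·
  (0,4): δ = 30.69°  ·
  (0,5): δ = 129.15°  ·
  (1,2): δ = 125.15°  ·
  (1,3): δ = 73.73°  ·
  (1,4): δ = 10.65°  ✓
  (1,5): δ = 87.81°  ·
  (2,3): δ = 128.58°  ·
  (2,4): δ = 65.50°  ·
  (2,5): δ = 32.96°  ·
  (3,4): δ = 116.92°  ·
  (3,5): δ = 18.46°  ·
  (4,5): δ = 81.54°  ·
antipodal pairs: 1

count = 1; pairs: (1,4)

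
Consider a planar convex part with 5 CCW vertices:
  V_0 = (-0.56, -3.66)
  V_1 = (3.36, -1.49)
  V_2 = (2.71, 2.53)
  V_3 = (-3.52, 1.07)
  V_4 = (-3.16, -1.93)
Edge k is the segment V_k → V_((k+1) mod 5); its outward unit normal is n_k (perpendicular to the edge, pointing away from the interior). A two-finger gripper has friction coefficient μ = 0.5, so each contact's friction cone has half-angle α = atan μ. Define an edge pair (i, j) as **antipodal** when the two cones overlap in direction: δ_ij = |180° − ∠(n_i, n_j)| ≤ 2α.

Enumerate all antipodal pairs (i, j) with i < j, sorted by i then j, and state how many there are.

α = atan 0.5 = 26.57°;  2α = 53.13°
n_0 = (+0.4843, -0.8749)
n_1 = (+0.9872, +0.1596)
n_2 = (-0.2282, +0.9736)
n_3 = (-0.9929, -0.1191)
n_4 = (-0.5540, -0.8325)
  (0,1): δ = 109.78°  ·
  (0,2): δ = 15.78°  ✓
  (0,3): δ = 67.88°  ·
  (0,4): δ = 117.39°  ·
  (1,2): δ = 86.00°  ·
  (1,3): δ = 2.34°  ✓
  (1,4): δ = 47.18°  ✓
  (2,3): δ = 96.35°  ·
  (2,4): δ = 46.83°  ✓
  (3,4): δ = 130.48°  ·
antipodal pairs: 4

count = 4; pairs: (0,2), (1,3), (1,4), (2,4)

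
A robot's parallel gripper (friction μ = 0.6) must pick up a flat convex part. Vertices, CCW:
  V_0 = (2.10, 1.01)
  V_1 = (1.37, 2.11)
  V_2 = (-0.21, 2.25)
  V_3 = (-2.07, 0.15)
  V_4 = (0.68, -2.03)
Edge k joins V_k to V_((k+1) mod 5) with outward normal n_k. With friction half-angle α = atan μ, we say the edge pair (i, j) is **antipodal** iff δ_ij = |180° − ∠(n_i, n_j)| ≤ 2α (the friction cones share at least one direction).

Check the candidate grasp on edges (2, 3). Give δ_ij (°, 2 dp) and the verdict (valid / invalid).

α = atan 0.6 = 30.96°;  2α = 61.93°
edge 2: e_2 = (-1.86, -2.10);  n_2 = (-0.7486, +0.6630)
edge 3: e_3 = (+2.75, -2.18);  n_3 = (-0.6212, -0.7836)
∠(n_2, n_3) = 93.13°
δ = |180° − 93.13°| = 86.87°
86.87° > 2α = 61.93°  →  invalid

δ = 86.87°, invalid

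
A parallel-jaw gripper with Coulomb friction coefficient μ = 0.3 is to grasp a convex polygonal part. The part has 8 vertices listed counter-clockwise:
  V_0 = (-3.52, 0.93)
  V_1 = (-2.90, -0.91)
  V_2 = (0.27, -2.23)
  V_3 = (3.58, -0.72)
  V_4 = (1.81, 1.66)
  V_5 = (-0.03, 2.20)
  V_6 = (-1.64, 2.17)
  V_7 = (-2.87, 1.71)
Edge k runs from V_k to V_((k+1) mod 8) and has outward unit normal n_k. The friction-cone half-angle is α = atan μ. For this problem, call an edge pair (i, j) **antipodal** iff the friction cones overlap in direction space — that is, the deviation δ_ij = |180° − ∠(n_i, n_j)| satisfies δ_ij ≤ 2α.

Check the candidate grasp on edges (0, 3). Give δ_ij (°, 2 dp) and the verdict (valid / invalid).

α = atan 0.3 = 16.70°;  2α = 33.40°
edge 0: e_0 = (+0.62, -1.84);  n_0 = (-0.9476, -0.3193)
edge 3: e_3 = (-1.77, +2.38);  n_3 = (+0.8024, +0.5968)
∠(n_0, n_3) = 161.98°
δ = |180° − 161.98°| = 18.02°
18.02° ≤ 2α = 33.40°  →  valid

δ = 18.02°, valid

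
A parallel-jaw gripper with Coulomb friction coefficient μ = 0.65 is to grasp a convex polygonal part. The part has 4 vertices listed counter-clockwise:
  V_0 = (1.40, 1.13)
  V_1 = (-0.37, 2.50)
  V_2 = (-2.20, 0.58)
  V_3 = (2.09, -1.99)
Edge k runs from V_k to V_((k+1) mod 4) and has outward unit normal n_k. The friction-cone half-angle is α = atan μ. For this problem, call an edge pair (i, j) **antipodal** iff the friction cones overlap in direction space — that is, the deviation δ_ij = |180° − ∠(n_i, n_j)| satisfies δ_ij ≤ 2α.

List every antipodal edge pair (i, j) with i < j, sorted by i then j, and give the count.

count = 3; pairs: (0,2), (1,3), (2,3)

α = atan 0.65 = 33.02°;  2α = 66.05°
n_0 = (+0.6121, +0.7908)
n_1 = (-0.7239, +0.6899)
n_2 = (-0.5139, -0.8578)
n_3 = (+0.9764, +0.2159)
  (0,1): δ = 95.88°  ·
  (0,2): δ = 6.82°  ✓
  (0,3): δ = 140.21°  ·
  (1,2): δ = 77.30°  ·
  (1,3): δ = 56.10°  ✓
  (2,3): δ = 46.61°  ✓
antipodal pairs: 3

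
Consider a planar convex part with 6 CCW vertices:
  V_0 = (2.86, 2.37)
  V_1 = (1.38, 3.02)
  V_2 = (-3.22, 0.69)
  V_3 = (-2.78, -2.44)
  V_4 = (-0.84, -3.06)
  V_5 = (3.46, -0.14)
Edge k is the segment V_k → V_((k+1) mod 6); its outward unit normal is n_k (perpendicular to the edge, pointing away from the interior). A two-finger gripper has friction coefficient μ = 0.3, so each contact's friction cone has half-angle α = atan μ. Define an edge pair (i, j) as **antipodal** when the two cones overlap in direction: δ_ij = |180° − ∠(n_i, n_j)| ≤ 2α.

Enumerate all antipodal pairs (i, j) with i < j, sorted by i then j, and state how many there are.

count = 3; pairs: (0,3), (1,4), (2,5)

α = atan 0.3 = 16.70°;  2α = 33.40°
n_0 = (+0.4021, +0.9156)
n_1 = (-0.4519, +0.8921)
n_2 = (-0.9903, -0.1392)
n_3 = (-0.3044, -0.9525)
n_4 = (+0.5618, -0.8273)
n_5 = (+0.9726, +0.2325)
  (0,1): δ = 129.43°  ·
  (0,2): δ = 58.29°  ·
  (0,3): δ = 5.99°  ✓
  (0,4): δ = 57.89°  ·
  (0,5): δ = 127.15°  ·
  (1,2): δ = 108.86°  ·
  (1,3): δ = 44.59°  ·
  (1,4): δ = 7.32°  ✓
  (1,5): δ = 76.58°  ·
  (2,3): δ = 115.73°  ·
  (2,4): δ = 63.82°  ·
  (2,5): δ = 5.44°  ✓
  (3,4): δ = 128.10°  ·
  (3,5): δ = 58.83°  ·
  (4,5): δ = 110.74°  ·
antipodal pairs: 3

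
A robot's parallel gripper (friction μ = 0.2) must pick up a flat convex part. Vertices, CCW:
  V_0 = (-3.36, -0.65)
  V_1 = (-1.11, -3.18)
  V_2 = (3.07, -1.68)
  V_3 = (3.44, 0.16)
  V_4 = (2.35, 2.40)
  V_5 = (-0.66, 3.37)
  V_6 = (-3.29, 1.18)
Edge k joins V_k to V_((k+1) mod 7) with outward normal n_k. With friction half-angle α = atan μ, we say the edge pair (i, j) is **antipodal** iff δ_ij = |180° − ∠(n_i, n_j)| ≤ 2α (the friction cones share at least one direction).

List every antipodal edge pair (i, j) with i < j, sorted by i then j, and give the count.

count = 3; pairs: (0,3), (1,5), (2,6)

α = atan 0.2 = 11.31°;  2α = 22.62°
n_0 = (-0.7472, -0.6645)
n_1 = (+0.3378, -0.9412)
n_2 = (+0.9804, -0.1971)
n_3 = (+0.8992, +0.4376)
n_4 = (+0.3067, +0.9518)
n_5 = (-0.6399, +0.7685)
n_6 = (-0.9993, +0.0382)
  (0,1): δ = 111.91°  ·
  (0,2): δ = 53.02°  ·
  (0,3): δ = 15.70°  ✓
  (0,4): δ = 30.49°  ·
  (0,5): δ = 88.14°  ·
  (0,6): δ = 136.16°  ·
  (1,2): δ = 121.11°  ·
  (1,3): δ = 83.79°  ·
  (1,4): δ = 37.60°  ·
  (1,5): δ = 20.04°  ✓
  (1,6): δ = 68.07°  ·
  (2,3): δ = 142.68°  ·
  (2,4): δ = 96.49°  ·
  (2,5): δ = 38.85°  ·
  (2,6): δ = 9.18°  ✓
  (3,4): δ = 133.81°  ·
  (3,5): δ = 76.16°  ·
  (3,6): δ = 28.14°  ·
  (4,5): δ = 122.35°  ·
  (4,6): δ = 74.33°  ·
  (5,6): δ = 131.97°  ·
antipodal pairs: 3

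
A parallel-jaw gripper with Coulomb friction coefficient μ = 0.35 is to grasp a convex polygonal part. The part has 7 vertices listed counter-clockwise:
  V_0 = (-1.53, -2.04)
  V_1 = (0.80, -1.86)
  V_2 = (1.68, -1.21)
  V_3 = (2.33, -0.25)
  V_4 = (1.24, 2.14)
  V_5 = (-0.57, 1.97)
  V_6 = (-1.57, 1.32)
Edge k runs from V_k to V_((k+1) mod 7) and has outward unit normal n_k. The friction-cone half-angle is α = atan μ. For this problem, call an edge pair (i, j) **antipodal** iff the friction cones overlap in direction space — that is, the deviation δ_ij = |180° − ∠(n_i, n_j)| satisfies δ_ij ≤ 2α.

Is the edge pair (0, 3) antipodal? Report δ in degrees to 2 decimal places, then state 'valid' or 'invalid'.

δ = 69.90°, invalid

α = atan 0.35 = 19.29°;  2α = 38.58°
edge 0: e_0 = (+2.33, +0.18);  n_0 = (+0.0770, -0.9970)
edge 3: e_3 = (-1.09, +2.39);  n_3 = (+0.9098, +0.4149)
∠(n_0, n_3) = 110.10°
δ = |180° − 110.10°| = 69.90°
69.90° > 2α = 38.58°  →  invalid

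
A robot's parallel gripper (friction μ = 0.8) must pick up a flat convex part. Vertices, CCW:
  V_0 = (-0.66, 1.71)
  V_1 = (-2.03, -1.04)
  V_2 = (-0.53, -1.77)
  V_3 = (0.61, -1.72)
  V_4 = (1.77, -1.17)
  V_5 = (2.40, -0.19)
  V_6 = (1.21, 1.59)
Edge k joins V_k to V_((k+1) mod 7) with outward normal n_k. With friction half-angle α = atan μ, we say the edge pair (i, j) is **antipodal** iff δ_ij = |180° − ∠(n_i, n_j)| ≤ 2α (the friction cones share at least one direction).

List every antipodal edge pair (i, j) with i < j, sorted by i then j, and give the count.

count = 10; pairs: (0,2), (0,3), (0,4), (0,5), (1,5), (1,6), (2,5), (2,6), (3,6), (4,6)

α = atan 0.8 = 38.66°;  2α = 77.32°
n_0 = (-0.8951, +0.4459)
n_1 = (-0.4376, -0.8992)
n_2 = (+0.0438, -0.9990)
n_3 = (+0.4284, -0.9036)
n_4 = (+0.8412, -0.5408)
n_5 = (+0.8313, +0.5558)
n_6 = (+0.0640, +0.9979)
  (0,1): δ = 89.47°  ·
  (0,2): δ = 61.01°  ✓
  (0,3): δ = 38.15°  ✓
  (0,4): δ = 6.25°  ✓
  (0,5): δ = 60.25°  ✓
  (0,6): δ = 112.81°  ·
  (1,2): δ = 151.54°  ·
  (1,3): δ = 128.68°  ·
  (1,4): δ = 96.78°  ·
  (1,5): δ = 30.29°  ✓
  (1,6): δ = 22.28°  ✓
  (2,3): δ = 157.14°  ·
  (2,4): δ = 125.25°  ·
  (2,5): δ = 58.75°  ✓
  (2,6): δ = 6.18°  ✓
  (3,4): δ = 148.10°  ·
  (3,5): δ = 81.60°  ·
  (3,6): δ = 29.04°  ✓
  (4,5): δ = 113.50°  ·
  (4,6): δ = 60.94°  ✓
  (5,6): δ = 127.44°  ·
antipodal pairs: 10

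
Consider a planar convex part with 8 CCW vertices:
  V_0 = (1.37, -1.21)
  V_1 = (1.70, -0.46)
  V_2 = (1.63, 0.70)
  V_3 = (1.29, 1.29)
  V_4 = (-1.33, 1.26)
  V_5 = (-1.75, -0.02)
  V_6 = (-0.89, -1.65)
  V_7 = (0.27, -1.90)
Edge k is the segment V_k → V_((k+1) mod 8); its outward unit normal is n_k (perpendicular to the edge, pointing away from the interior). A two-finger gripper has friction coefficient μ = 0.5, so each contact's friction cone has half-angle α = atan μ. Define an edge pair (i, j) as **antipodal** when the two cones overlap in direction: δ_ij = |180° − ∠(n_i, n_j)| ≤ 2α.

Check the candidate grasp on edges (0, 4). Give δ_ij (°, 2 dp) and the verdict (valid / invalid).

α = atan 0.5 = 26.57°;  2α = 53.13°
edge 0: e_0 = (+0.33, +0.75);  n_0 = (+0.9153, -0.4027)
edge 4: e_4 = (-0.42, -1.28);  n_4 = (-0.9502, +0.3118)
∠(n_0, n_4) = 174.42°
δ = |180° − 174.42°| = 5.58°
5.58° ≤ 2α = 53.13°  →  valid

δ = 5.58°, valid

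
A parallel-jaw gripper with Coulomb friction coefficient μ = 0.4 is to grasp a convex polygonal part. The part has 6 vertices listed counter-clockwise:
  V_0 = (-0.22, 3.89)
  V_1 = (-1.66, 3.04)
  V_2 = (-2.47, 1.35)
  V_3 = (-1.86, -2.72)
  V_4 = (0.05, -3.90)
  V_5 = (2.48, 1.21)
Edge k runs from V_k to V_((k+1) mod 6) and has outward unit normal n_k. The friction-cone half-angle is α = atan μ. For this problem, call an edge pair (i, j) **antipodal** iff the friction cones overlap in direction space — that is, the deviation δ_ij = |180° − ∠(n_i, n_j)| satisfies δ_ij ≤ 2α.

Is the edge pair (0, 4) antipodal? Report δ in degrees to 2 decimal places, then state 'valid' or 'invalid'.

δ = 34.01°, valid

α = atan 0.4 = 21.80°;  2α = 43.60°
edge 0: e_0 = (-1.44, -0.85);  n_0 = (-0.5083, +0.8612)
edge 4: e_4 = (+2.43, +5.11);  n_4 = (+0.9031, -0.4295)
∠(n_0, n_4) = 145.99°
δ = |180° − 145.99°| = 34.01°
34.01° ≤ 2α = 43.60°  →  valid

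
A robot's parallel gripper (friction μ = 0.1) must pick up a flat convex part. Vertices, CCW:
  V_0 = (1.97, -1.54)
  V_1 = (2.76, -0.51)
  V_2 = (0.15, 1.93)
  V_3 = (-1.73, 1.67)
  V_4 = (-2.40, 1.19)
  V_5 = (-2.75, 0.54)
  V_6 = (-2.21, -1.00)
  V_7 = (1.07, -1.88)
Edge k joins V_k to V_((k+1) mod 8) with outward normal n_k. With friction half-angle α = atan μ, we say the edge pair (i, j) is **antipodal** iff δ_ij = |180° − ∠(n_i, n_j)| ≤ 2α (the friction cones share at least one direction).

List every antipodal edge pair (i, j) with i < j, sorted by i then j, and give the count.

α = atan 0.1 = 5.71°;  2α = 11.42°
n_0 = (+0.7935, -0.6086)
n_1 = (+0.6829, +0.7305)
n_2 = (-0.1370, +0.9906)
n_3 = (-0.5824, +0.8129)
n_4 = (-0.8805, +0.4741)
n_5 = (-0.9437, -0.3309)
n_6 = (-0.2591, -0.9658)
n_7 = (+0.3534, -0.9355)
  (0,1): δ = 95.58°  ·
  (0,2): δ = 44.64°  ·
  (0,3): δ = 16.89°  ·
  (0,4): δ = 9.19°  ✓
  (0,5): δ = 56.81°  ·
  (0,6): δ = 112.47°  ·
  (0,7): δ = 148.18°  ·
  (1,2): δ = 129.05°  ·
  (1,3): δ = 101.31°  ·
  (1,4): δ = 75.23°  ·
  (1,5): δ = 27.60°  ·
  (1,6): δ = 28.05°  ·
  (1,7): δ = 63.77°  ·
  (2,3): δ = 152.26°  ·
  (2,4): δ = 126.17°  ·
  (2,5): δ = 78.55°  ·
  (2,6): δ = 22.89°  ·
  (2,7): δ = 12.82°  ·
  (3,4): δ = 153.92°  ·
  (3,5): δ = 106.30°  ·
  (3,6): δ = 50.64°  ·
  (3,7): δ = 14.92°  ·
  (4,5): δ = 132.38°  ·
  (4,6): δ = 76.72°  ·
  (4,7): δ = 41.00°  ·
  (5,6): δ = 124.34°  ·
  (5,7): δ = 88.63°  ·
  (6,7): δ = 144.29°  ·
antipodal pairs: 1

count = 1; pairs: (0,4)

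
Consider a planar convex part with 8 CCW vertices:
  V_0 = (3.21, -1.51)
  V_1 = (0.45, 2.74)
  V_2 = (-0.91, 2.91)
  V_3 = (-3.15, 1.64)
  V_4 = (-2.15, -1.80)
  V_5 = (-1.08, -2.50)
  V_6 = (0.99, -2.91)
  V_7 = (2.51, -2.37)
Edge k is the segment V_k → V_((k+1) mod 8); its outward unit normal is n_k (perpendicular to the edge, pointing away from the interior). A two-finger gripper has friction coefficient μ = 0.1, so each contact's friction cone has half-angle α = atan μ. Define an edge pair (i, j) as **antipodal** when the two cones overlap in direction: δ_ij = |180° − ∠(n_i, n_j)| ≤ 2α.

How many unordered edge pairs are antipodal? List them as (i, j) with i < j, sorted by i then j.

α = atan 0.1 = 5.71°;  2α = 11.42°
n_0 = (+0.8387, +0.5446)
n_1 = (+0.1240, +0.9923)
n_2 = (-0.4932, +0.8699)
n_3 = (-0.9602, -0.2791)
n_4 = (-0.5475, -0.8368)
n_5 = (-0.1943, -0.9809)
n_6 = (+0.3348, -0.9423)
n_7 = (+0.7756, -0.6313)
  (0,1): δ = 130.13°  ·
  (0,2): δ = 93.45°  ·
  (0,3): δ = 16.79°  ·
  (0,4): δ = 23.81°  ·
  (0,5): δ = 45.80°  ·
  (0,6): δ = 76.56°  ·
  (0,7): δ = 107.86°  ·
  (1,2): δ = 143.32°  ·
  (1,3): δ = 66.67°  ·
  (1,4): δ = 26.07°  ·
  (1,5): δ = 4.08°  ✓
  (1,6): δ = 26.68°  ·
  (1,7): δ = 57.98°  ·
  (2,3): δ = 103.34°  ·
  (2,4): δ = 62.74°  ·
  (2,5): δ = 40.76°  ·
  (2,6): δ = 9.99°  ✓
  (2,7): δ = 21.30°  ·
  (3,4): δ = 139.40°  ·
  (3,5): δ = 117.41°  ·
  (3,6): δ = 86.65°  ·
  (3,7): δ = 55.35°  ·
  (4,5): δ = 158.01°  ·
  (4,6): δ = 127.25°  ·
  (4,7): δ = 95.95°  ·
  (5,6): δ = 149.24°  ·
  (5,7): δ = 117.94°  ·
  (6,7): δ = 148.70°  ·
antipodal pairs: 2

count = 2; pairs: (1,5), (2,6)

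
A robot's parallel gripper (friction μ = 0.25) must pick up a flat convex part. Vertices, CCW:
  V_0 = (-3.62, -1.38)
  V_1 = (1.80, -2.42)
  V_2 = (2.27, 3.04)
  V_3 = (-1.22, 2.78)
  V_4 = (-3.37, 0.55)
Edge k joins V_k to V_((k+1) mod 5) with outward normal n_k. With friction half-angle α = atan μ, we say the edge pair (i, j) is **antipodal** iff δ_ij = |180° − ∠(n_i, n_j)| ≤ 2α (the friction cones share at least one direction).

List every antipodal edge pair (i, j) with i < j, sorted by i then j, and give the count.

count = 2; pairs: (0,2), (1,4)

α = atan 0.25 = 14.04°;  2α = 28.07°
n_0 = (-0.1884, -0.9821)
n_1 = (+0.9963, -0.0858)
n_2 = (-0.0743, +0.9972)
n_3 = (-0.7199, +0.6941)
n_4 = (-0.9917, +0.1285)
  (0,1): δ = 84.06°  ·
  (0,2): δ = 15.12°  ✓
  (0,3): δ = 56.91°  ·
  (0,4): δ = 93.48°  ·
  (1,2): δ = 80.82°  ·
  (1,3): δ = 39.03°  ·
  (1,4): δ = 2.46°  ✓
  (2,3): δ = 138.21°  ·
  (2,4): δ = 101.64°  ·
  (3,4): δ = 143.43°  ·
antipodal pairs: 2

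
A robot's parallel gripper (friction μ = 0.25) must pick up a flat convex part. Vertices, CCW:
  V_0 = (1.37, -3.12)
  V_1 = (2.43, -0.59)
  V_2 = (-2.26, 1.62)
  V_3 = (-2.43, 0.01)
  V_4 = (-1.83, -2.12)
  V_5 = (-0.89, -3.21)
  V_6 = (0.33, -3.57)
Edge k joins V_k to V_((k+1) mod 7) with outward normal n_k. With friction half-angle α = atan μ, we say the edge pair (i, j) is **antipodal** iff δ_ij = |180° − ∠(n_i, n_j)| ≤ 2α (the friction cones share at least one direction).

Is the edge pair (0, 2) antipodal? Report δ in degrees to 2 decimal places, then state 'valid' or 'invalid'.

δ = 16.70°, valid

α = atan 0.25 = 14.04°;  2α = 28.07°
edge 0: e_0 = (+1.06, +2.53);  n_0 = (+0.9223, -0.3864)
edge 2: e_2 = (-0.17, -1.61);  n_2 = (-0.9945, +0.1050)
∠(n_0, n_2) = 163.30°
δ = |180° − 163.30°| = 16.70°
16.70° ≤ 2α = 28.07°  →  valid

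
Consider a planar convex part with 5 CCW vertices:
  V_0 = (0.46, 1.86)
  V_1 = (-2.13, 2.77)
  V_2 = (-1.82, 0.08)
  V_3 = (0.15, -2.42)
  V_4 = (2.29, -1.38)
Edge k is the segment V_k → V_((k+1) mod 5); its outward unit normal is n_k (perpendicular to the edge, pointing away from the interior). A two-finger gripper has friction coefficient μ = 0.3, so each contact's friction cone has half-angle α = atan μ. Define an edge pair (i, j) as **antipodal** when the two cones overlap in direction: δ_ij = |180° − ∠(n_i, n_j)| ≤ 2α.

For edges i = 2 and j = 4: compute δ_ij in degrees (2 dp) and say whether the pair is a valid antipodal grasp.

δ = 8.78°, valid

α = atan 0.3 = 16.70°;  2α = 33.40°
edge 2: e_2 = (+1.97, -2.50);  n_2 = (-0.7854, -0.6189)
edge 4: e_4 = (-1.83, +3.24);  n_4 = (+0.8707, +0.4918)
∠(n_2, n_4) = 171.22°
δ = |180° − 171.22°| = 8.78°
8.78° ≤ 2α = 33.40°  →  valid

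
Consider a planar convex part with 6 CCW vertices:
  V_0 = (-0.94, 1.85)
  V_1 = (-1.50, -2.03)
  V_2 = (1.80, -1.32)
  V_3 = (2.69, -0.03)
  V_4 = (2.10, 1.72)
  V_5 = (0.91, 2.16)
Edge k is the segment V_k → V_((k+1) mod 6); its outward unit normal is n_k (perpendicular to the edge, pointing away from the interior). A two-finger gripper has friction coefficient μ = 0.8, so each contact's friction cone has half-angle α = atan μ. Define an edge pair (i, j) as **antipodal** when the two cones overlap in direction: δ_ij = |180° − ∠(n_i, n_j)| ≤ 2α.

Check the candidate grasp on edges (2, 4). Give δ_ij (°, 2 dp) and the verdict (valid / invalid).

δ = 75.69°, valid

α = atan 0.8 = 38.66°;  2α = 77.32°
edge 2: e_2 = (+0.89, +1.29);  n_2 = (+0.8231, -0.5679)
edge 4: e_4 = (-1.19, +0.44);  n_4 = (+0.3468, +0.9379)
∠(n_2, n_4) = 104.31°
δ = |180° − 104.31°| = 75.69°
75.69° ≤ 2α = 77.32°  →  valid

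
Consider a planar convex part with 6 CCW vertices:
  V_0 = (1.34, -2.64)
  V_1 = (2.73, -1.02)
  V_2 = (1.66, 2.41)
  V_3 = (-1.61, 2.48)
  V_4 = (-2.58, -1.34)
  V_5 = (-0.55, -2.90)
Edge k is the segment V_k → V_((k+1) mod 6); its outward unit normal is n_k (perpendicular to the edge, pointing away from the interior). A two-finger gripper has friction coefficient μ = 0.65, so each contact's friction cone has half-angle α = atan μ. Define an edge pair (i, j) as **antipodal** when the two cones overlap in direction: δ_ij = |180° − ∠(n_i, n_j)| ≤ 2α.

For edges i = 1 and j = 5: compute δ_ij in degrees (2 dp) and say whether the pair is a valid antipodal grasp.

α = atan 0.65 = 33.02°;  2α = 66.05°
edge 1: e_1 = (-1.07, +3.43);  n_1 = (+0.9546, +0.2978)
edge 5: e_5 = (+1.89, +0.26);  n_5 = (+0.1363, -0.9907)
∠(n_1, n_5) = 99.49°
δ = |180° − 99.49°| = 80.51°
80.51° > 2α = 66.05°  →  invalid

δ = 80.51°, invalid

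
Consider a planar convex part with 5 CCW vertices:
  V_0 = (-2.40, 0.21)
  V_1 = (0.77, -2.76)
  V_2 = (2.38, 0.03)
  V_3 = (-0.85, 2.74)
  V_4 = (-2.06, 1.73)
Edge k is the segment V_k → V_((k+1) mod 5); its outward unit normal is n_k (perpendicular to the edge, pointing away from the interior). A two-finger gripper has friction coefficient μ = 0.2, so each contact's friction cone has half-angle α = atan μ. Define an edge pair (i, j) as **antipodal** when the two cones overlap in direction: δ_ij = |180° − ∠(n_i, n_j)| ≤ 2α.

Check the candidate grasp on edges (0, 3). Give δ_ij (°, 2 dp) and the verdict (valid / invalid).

α = atan 0.2 = 11.31°;  2α = 22.62°
edge 0: e_0 = (+3.17, -2.97);  n_0 = (-0.6837, -0.7298)
edge 3: e_3 = (-1.21, -1.01);  n_3 = (-0.6408, +0.7677)
∠(n_0, n_3) = 97.01°
δ = |180° − 97.01°| = 82.99°
82.99° > 2α = 22.62°  →  invalid

δ = 82.99°, invalid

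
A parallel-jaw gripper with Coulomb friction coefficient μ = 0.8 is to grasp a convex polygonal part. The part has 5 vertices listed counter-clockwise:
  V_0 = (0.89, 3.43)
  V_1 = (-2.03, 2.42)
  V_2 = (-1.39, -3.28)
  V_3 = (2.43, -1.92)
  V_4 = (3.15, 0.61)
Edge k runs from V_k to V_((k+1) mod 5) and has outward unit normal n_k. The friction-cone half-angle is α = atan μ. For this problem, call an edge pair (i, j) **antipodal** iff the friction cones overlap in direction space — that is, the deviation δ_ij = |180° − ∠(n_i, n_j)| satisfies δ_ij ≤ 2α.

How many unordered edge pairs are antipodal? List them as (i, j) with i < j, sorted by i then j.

α = atan 0.8 = 38.66°;  2α = 77.32°
n_0 = (-0.3269, +0.9451)
n_1 = (-0.9938, -0.1116)
n_2 = (+0.3354, -0.9421)
n_3 = (+0.9618, -0.2737)
n_4 = (+0.7803, +0.6254)
  (0,1): δ = 102.67°  ·
  (0,2): δ = 0.52°  ✓
  (0,3): δ = 55.03°  ✓
  (0,4): δ = 109.63°  ·
  (1,2): δ = 76.81°  ✓
  (1,3): δ = 22.29°  ✓
  (1,4): δ = 32.30°  ✓
  (2,3): δ = 125.48°  ·
  (2,4): δ = 70.89°  ✓
  (3,4): δ = 125.41°  ·
antipodal pairs: 6

count = 6; pairs: (0,2), (0,3), (1,2), (1,3), (1,4), (2,4)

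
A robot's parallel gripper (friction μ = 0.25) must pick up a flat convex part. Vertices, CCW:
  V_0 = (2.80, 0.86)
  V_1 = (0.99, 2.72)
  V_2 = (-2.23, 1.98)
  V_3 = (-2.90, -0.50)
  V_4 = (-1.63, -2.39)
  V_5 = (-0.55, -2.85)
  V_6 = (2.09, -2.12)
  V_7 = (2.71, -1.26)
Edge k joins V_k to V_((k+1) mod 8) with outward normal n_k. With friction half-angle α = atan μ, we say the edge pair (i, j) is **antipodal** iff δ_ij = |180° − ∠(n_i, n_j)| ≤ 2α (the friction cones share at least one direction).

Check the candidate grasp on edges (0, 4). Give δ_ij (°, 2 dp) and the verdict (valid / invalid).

α = atan 0.25 = 14.04°;  2α = 28.07°
edge 0: e_0 = (-1.81, +1.86);  n_0 = (+0.7167, +0.6974)
edge 4: e_4 = (+1.08, -0.46);  n_4 = (-0.3919, -0.9200)
∠(n_0, n_4) = 157.29°
δ = |180° − 157.29°| = 22.71°
22.71° ≤ 2α = 28.07°  →  valid

δ = 22.71°, valid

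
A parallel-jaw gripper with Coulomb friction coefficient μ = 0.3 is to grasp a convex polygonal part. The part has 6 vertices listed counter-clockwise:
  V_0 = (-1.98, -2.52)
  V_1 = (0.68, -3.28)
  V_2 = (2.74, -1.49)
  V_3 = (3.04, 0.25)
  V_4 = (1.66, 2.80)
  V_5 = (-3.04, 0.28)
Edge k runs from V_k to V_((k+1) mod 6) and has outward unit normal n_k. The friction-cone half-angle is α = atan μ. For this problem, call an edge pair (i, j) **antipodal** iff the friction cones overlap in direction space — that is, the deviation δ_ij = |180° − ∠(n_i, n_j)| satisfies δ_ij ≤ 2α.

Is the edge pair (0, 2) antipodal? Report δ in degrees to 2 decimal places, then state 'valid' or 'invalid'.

α = atan 0.3 = 16.70°;  2α = 33.40°
edge 0: e_0 = (+2.66, -0.76);  n_0 = (-0.2747, -0.9615)
edge 2: e_2 = (+0.30, +1.74);  n_2 = (+0.9855, -0.1699)
∠(n_0, n_2) = 96.16°
δ = |180° − 96.16°| = 83.84°
83.84° > 2α = 33.40°  →  invalid

δ = 83.84°, invalid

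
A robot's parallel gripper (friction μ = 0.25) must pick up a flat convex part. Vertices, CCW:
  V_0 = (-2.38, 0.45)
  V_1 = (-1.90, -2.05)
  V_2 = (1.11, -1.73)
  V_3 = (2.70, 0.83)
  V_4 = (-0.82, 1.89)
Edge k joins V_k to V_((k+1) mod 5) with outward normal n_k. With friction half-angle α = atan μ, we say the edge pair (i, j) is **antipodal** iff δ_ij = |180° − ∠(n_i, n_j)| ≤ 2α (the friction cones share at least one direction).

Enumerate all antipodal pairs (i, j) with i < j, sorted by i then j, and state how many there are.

α = atan 0.25 = 14.04°;  2α = 28.07°
n_0 = (-0.9821, -0.1886)
n_1 = (+0.1057, -0.9944)
n_2 = (+0.8495, -0.5276)
n_3 = (+0.2883, +0.9575)
n_4 = (-0.6783, +0.7348)
  (0,1): δ = 94.80°  ·
  (0,2): δ = 42.71°  ·
  (0,3): δ = 62.37°  ·
  (0,4): δ = 121.84°  ·
  (1,2): δ = 127.91°  ·
  (1,3): δ = 22.83°  ✓
  (1,4): δ = 36.64°  ·
  (2,3): δ = 74.91°  ·
  (2,4): δ = 15.45°  ✓
  (3,4): δ = 120.53°  ·
antipodal pairs: 2

count = 2; pairs: (1,3), (2,4)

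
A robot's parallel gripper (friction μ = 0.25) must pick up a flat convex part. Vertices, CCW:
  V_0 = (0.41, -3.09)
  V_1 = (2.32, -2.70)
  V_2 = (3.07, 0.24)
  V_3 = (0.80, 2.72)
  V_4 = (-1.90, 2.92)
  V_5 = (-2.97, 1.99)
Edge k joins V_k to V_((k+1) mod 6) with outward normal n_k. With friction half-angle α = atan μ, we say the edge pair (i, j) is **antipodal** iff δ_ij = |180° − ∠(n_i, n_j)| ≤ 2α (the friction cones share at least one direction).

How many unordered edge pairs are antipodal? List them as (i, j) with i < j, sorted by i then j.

count = 2; pairs: (0,3), (2,5)

α = atan 0.25 = 14.04°;  2α = 28.07°
n_0 = (+0.2001, -0.9798)
n_1 = (+0.9690, -0.2472)
n_2 = (+0.7376, +0.6752)
n_3 = (+0.0739, +0.9973)
n_4 = (-0.6560, +0.7548)
n_5 = (-0.8326, -0.5539)
  (0,1): δ = 115.85°  ·
  (0,2): δ = 59.07°  ·
  (0,3): δ = 15.78°  ✓
  (0,4): δ = 29.46°  ·
  (0,5): δ = 112.10°  ·
  (1,2): δ = 123.22°  ·
  (1,3): δ = 79.93°  ·
  (1,4): δ = 34.69°  ·
  (1,5): δ = 47.95°  ·
  (2,3): δ = 136.70°  ·
  (2,4): δ = 91.47°  ·
  (2,5): δ = 8.83°  ✓
  (3,4): δ = 134.77°  ·
  (3,5): δ = 52.13°  ·
  (4,5): δ = 97.36°  ·
antipodal pairs: 2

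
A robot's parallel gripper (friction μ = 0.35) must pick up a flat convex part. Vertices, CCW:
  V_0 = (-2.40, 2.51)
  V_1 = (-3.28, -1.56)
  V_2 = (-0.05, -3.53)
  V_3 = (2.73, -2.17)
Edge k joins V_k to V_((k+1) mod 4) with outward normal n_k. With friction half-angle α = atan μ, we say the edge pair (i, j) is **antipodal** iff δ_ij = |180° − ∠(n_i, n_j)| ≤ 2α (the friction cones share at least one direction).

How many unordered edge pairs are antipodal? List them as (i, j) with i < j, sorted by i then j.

α = atan 0.35 = 19.29°;  2α = 38.58°
n_0 = (-0.9774, +0.2113)
n_1 = (-0.5207, -0.8537)
n_2 = (+0.4394, -0.8983)
n_3 = (+0.6740, +0.7388)
  (0,1): δ = 109.18°  ·
  (0,2): δ = 51.73°  ·
  (0,3): δ = 59.83°  ·
  (1,2): δ = 122.55°  ·
  (1,3): δ = 10.99°  ✓
  (2,3): δ = 68.44°  ·
antipodal pairs: 1

count = 1; pairs: (1,3)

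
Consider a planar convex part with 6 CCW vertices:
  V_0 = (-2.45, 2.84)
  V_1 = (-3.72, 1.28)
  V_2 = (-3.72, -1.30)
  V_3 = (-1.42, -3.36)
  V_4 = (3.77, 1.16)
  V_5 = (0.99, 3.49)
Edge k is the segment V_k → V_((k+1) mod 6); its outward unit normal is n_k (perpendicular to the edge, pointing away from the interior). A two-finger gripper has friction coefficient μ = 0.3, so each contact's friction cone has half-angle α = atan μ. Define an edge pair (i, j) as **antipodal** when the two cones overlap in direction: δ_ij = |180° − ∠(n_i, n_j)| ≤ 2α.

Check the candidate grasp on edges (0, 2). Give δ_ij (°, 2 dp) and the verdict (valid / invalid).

α = atan 0.3 = 16.70°;  2α = 33.40°
edge 0: e_0 = (-1.27, -1.56);  n_0 = (-0.7755, +0.6313)
edge 2: e_2 = (+2.30, -2.06);  n_2 = (-0.6672, -0.7449)
∠(n_0, n_2) = 87.30°
δ = |180° − 87.30°| = 92.70°
92.70° > 2α = 33.40°  →  invalid

δ = 92.70°, invalid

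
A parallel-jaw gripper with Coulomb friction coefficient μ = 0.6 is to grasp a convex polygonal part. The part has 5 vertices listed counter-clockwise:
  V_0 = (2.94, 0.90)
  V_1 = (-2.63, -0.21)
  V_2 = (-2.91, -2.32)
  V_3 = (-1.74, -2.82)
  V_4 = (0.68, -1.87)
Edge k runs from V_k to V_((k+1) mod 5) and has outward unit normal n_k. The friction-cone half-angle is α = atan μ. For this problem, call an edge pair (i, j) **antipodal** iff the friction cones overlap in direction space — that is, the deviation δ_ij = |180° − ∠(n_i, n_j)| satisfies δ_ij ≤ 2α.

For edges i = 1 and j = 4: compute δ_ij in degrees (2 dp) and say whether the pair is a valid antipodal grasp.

α = atan 0.6 = 30.96°;  2α = 61.93°
edge 1: e_1 = (-0.28, -2.11);  n_1 = (-0.9913, +0.1315)
edge 4: e_4 = (+2.26, +2.77);  n_4 = (+0.7748, -0.6322)
∠(n_1, n_4) = 148.35°
δ = |180° − 148.35°| = 31.65°
31.65° ≤ 2α = 61.93°  →  valid

δ = 31.65°, valid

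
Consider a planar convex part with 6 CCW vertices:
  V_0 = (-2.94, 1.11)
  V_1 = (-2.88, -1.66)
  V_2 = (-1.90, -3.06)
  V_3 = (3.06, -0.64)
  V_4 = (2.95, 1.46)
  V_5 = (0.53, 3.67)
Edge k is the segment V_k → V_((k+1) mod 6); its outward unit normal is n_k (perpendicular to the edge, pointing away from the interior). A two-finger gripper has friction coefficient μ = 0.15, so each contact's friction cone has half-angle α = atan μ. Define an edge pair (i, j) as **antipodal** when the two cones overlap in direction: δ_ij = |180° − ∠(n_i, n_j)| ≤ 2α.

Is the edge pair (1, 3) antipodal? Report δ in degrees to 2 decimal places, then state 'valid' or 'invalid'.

δ = 31.99°, invalid

α = atan 0.15 = 8.53°;  2α = 17.06°
edge 1: e_1 = (+0.98, -1.40);  n_1 = (-0.8192, -0.5735)
edge 3: e_3 = (-0.11, +2.10);  n_3 = (+0.9986, +0.0523)
∠(n_1, n_3) = 148.01°
δ = |180° − 148.01°| = 31.99°
31.99° > 2α = 17.06°  →  invalid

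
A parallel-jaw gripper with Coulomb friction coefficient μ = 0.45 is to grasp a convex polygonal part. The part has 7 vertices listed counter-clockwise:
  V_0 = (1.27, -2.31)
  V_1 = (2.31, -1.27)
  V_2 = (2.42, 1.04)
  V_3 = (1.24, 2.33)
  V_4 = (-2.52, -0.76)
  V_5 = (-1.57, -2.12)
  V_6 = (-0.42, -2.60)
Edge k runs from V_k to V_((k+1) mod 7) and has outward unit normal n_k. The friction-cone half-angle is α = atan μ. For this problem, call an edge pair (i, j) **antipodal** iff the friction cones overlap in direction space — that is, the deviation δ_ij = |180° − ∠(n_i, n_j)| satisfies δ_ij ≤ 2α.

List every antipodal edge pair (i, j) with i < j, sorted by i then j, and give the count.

count = 6; pairs: (0,3), (1,3), (1,4), (2,4), (2,5), (3,6)

α = atan 0.45 = 24.23°;  2α = 48.46°
n_0 = (+0.7071, -0.7071)
n_1 = (+0.9989, -0.0476)
n_2 = (+0.7379, +0.6749)
n_3 = (-0.6349, +0.7726)
n_4 = (-0.8198, -0.5727)
n_5 = (-0.3852, -0.9228)
n_6 = (+0.1691, -0.9856)
  (0,1): δ = 137.73°  ·
  (0,2): δ = 92.55°  ·
  (0,3): δ = 5.59°  ✓
  (0,4): δ = 79.94°  ·
  (0,5): δ = 112.34°  ·
  (0,6): δ = 144.74°  ·
  (1,2): δ = 134.82°  ·
  (1,3): δ = 47.86°  ✓
  (1,4): δ = 37.66°  ✓
  (1,5): δ = 70.07°  ·
  (1,6): δ = 102.46°  ·
  (2,3): δ = 93.04°  ·
  (2,4): δ = 7.51°  ✓
  (2,5): δ = 24.89°  ✓
  (2,6): δ = 57.29°  ·
  (3,4): δ = 94.48°  ·
  (3,5): δ = 62.07°  ·
  (3,6): δ = 29.68°  ✓
  (4,5): δ = 147.59°  ·
  (4,6): δ = 115.20°  ·
  (5,6): δ = 147.61°  ·
antipodal pairs: 6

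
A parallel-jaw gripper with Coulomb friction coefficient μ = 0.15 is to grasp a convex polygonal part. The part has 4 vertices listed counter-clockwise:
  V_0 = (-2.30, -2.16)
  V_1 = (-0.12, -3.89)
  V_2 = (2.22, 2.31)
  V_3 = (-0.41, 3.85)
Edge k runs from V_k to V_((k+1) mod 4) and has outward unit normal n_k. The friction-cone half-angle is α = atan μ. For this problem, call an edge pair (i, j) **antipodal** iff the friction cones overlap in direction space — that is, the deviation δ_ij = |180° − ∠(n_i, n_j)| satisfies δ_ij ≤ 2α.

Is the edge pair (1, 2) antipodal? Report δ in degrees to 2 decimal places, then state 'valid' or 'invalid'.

α = atan 0.15 = 8.53°;  2α = 17.06°
edge 1: e_1 = (+2.34, +6.20);  n_1 = (+0.9356, -0.3531)
edge 2: e_2 = (-2.63, +1.54);  n_2 = (+0.5053, +0.8629)
∠(n_1, n_2) = 80.33°
δ = |180° − 80.33°| = 99.67°
99.67° > 2α = 17.06°  →  invalid

δ = 99.67°, invalid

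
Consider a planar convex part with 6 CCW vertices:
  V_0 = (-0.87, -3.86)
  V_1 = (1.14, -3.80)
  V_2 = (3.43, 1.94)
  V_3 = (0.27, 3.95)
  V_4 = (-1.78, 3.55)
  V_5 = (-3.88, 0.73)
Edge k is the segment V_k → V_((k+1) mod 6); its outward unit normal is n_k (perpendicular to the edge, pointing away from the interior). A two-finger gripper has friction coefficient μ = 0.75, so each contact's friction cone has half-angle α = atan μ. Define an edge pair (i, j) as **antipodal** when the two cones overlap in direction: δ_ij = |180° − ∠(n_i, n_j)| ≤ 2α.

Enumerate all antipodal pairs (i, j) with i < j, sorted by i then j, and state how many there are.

α = atan 0.75 = 36.87°;  2α = 73.74°
n_0 = (+0.0298, -0.9996)
n_1 = (+0.9288, -0.3706)
n_2 = (+0.5367, +0.8438)
n_3 = (-0.1915, +0.9815)
n_4 = (-0.8020, +0.5973)
n_5 = (-0.8362, -0.5484)
  (0,1): δ = 113.46°  ·
  (0,2): δ = 34.17°  ✓
  (0,3): δ = 9.33°  ✓
  (0,4): δ = 51.62°  ✓
  (0,5): δ = 121.55°  ·
  (1,2): δ = 100.71°  ·
  (1,3): δ = 57.21°  ✓
  (1,4): δ = 14.92°  ✓
  (1,5): δ = 55.01°  ✓
  (2,3): δ = 136.50°  ·
  (2,4): δ = 94.21°  ·
  (2,5): δ = 24.28°  ✓
  (3,4): δ = 137.72°  ·
  (3,5): δ = 67.79°  ✓
  (4,5): δ = 110.07°  ·
antipodal pairs: 8

count = 8; pairs: (0,2), (0,3), (0,4), (1,3), (1,4), (1,5), (2,5), (3,5)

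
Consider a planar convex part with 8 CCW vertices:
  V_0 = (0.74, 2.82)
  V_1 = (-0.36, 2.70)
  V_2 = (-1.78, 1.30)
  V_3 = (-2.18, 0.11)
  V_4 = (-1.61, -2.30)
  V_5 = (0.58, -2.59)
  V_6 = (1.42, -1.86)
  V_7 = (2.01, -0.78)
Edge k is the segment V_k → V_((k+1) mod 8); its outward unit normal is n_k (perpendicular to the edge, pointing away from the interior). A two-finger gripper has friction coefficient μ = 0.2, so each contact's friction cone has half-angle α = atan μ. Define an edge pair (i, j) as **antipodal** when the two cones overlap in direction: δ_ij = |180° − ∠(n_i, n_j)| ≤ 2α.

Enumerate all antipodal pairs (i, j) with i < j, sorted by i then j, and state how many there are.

count = 5; pairs: (0,4), (1,5), (1,6), (2,6), (3,7)

α = atan 0.2 = 11.31°;  2α = 22.62°
n_0 = (-0.1084, +0.9941)
n_1 = (-0.7021, +0.7121)
n_2 = (-0.9479, +0.3186)
n_3 = (-0.9732, -0.2302)
n_4 = (-0.1313, -0.9913)
n_5 = (+0.6560, -0.7548)
n_6 = (+0.8776, -0.4794)
n_7 = (+0.9430, +0.3327)
  (0,1): δ = 141.63°  ·
  (0,2): δ = 114.81°  ·
  (0,3): δ = 82.92°  ·
  (0,4): δ = 13.77°  ✓
  (0,5): δ = 34.77°  ·
  (0,6): δ = 55.13°  ·
  (0,7): δ = 103.21°  ·
  (1,2): δ = 153.17°  ·
  (1,3): δ = 121.29°  ·
  (1,4): δ = 52.14°  ·
  (1,5): δ = 3.60°  ✓
  (1,6): δ = 16.76°  ✓
  (1,7): δ = 64.84°  ·
  (2,3): δ = 148.11°  ·
  (2,4): δ = 78.96°  ·
  (2,5): δ = 30.43°  ·
  (2,6): δ = 10.07°  ✓
  (2,7): δ = 38.01°  ·
  (3,4): δ = 110.85°  ·
  (3,5): δ = 62.31°  ·
  (3,6): δ = 41.95°  ·
  (3,7): δ = 6.12°  ✓
  (4,5): δ = 131.46°  ·
  (4,6): δ = 111.10°  ·
  (4,7): δ = 63.03°  ·
  (5,6): δ = 159.64°  ·
  (5,7): δ = 111.56°  ·
  (6,7): δ = 131.92°  ·
antipodal pairs: 5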